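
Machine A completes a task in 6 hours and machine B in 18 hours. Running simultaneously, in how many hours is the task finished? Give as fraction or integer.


Rate of A = 1/6 job per hour
Rate of B = 1/18 job per hour
Combined rate = 1/6 + 1/18
Find common denominator: (18 + 6)/(6*18) = 24/108
Combined rate = 2/9 job per hour
Time together = 1 / (2/9) = 9/2 hours

9/2


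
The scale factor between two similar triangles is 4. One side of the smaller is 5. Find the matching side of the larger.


Similar triangles have proportional sides
Scale factor = 4
Smaller side = 5
Corresponding larger side = 5 * 4
= 20

20


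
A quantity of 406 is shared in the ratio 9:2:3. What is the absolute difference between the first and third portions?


Total parts = 9 + 2 + 3 = 14
Value per part = 406 / 14 = 29
Shares: 9*29=261, 2*29=58, 3*29=87
First share = 261, third share = 87
Difference = |261 - 87| = 174

174


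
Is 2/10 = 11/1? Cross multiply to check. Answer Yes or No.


Cross multiply to check 2/10 = 11/1
Left cross product: 2 * 1 = 2
Right cross product: 10 * 11 = 110
2 != 110
Not equal, so proportions differ => No

No


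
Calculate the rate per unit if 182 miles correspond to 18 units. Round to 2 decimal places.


Total miles = 182
Number of units = 18
Unit rate = 182 / 18
= 10.11 miles per unit

10.11


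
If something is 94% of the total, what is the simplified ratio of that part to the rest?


Part = 94%, Remainder = 6%
Ratio = 94:6
GCD(94, 6) = 2
Simplify: 47:3 = 47:3

47:3


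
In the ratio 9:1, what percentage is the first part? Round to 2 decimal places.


Total parts = 9 + 1 = 10
First part fraction = 9/10
Percentage = (9/10) * 100
= 0.9 * 100
= 90.00%

90.00


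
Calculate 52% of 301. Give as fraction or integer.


Compute 52% of 301
Convert percentage: 52% = 52/100
Multiply: 301 * 52/100
= 15652/100
= 3913/25

3913/25


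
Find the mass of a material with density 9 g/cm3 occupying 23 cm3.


Using mass = density * volume
Density = 9 g/cm3
Volume = 23 cm3
Mass = 9 * 23
= 207 g

207


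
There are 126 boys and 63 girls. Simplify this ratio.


Find GCD(126, 63)
GCD = 63
Divide both by 63: 126/63 = 2, 63/63 = 1
Simplified ratio = 2:1

2:1


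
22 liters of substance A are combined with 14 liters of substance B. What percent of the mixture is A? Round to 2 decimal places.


Volume of A = 22 L
Volume of B = 14 L
Total volume = 22 + 14 = 36 L
Percentage of A = (22/36) * 100
= 61.11%

61.11


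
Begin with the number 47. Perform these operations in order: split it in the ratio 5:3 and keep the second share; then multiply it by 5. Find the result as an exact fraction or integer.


Start with 47.
Step 1: Split 5:3, second share = 47 * 3/8 = 141/8
Step 2: Multiply by 5: 141/8 * 5 = 705/8
Final result = 705/8

705/8


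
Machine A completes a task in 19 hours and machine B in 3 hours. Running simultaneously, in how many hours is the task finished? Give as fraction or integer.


Rate of A = 1/19 job per hour
Rate of B = 1/3 job per hour
Combined rate = 1/19 + 1/3
Find common denominator: (3 + 19)/(19*3) = 22/57
Combined rate = 22/57 job per hour
Time together = 1 / (22/57) = 57/22 hours

57/22


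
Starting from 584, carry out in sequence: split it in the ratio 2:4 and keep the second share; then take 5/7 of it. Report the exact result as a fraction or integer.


Start with 584.
Step 1: Split 2:4, second share = 584 * 4/6 = 1168/3
Step 2: Take 5/7: 1168/3 * 5/7 = 5840/21
Final result = 5840/21

5840/21


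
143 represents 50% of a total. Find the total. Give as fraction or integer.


Given: 143 is 50% of the whole
Set up: 143 = 50/100 * whole
whole = 143 * 100 / 50
whole = 14300 / 50
whole = 286

286


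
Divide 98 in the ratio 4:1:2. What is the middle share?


Ratio = 4:1:2
Total parts = 4 + 1 + 2 = 7
Value per part = 98 / 7 = 14
First share = 4 * 14 = 56
Middle share = 1 * 14 = 14
Third share = 2 * 14 = 28

14


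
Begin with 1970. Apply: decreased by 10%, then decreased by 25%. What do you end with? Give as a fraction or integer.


Start: 1970
Step 1: decrease by 10% => multiply by 90/100
  1970 * 90/100 = 1773
Step 2: decrease by 25% => multiply by 75/100
  1773 * 75/100 = 5319/4
Final value = 5319/4

5319/4


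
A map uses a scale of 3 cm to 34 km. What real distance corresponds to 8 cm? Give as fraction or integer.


Map scale: 3 cm = 34 km
Measured distance on map = 8 cm
Set up proportion: 8 * 34 / 3
= 272 / 3
= 272/3 km

272/3


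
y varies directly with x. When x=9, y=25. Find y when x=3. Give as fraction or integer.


Direct proportion: y = kx
Find k: k = 25/9 = 25/9
Compute y at x=3: y = 25/9 * 3
y = 25/3

25/3


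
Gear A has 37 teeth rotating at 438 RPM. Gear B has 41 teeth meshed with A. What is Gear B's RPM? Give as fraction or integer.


Gear ratio: teeth_A * RPM_A = teeth_B * RPM_B
37 * 438 = 41 * RPM_B
16206 = 41 * RPM_B
RPM_B = 16206 / 41
RPM_B = 16206/41

16206/41


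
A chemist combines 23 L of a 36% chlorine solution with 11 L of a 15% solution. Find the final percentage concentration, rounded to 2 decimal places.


Solute in mixture 1 = 36% of 23 L = 23*36/100 = 207/25 L
Solute in mixture 2 = 15% of 11 L = 11*15/100 = 33/20 L
Total solute = 207/25 + 33/20 = 993/100 L
Total volume = 23 + 11 = 34 L
Final concentration = 993/100/34 * 100 = 29.21%

29.21


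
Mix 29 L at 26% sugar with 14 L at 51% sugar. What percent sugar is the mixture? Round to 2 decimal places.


Solute in mixture 1 = 26% of 29 L = 29*26/100 = 377/50 L
Solute in mixture 2 = 51% of 14 L = 14*51/100 = 357/50 L
Total solute = 377/50 + 357/50 = 367/25 L
Total volume = 29 + 14 = 43 L
Final concentration = 367/25/43 * 100 = 34.14%

34.14


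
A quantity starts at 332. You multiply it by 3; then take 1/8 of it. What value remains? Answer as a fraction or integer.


Start with 332.
Step 1: Multiply by 3: 332 * 3 = 996
Step 2: Take 1/8: 996 * 1/8 = 249/2
Final result = 249/2

249/2


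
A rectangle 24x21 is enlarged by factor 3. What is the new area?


Original dimensions: 24 x 21
Enlargement factor = 3
New width = 24 * 3 = 72
New height = 21 * 3 = 63
New area = 72 * 63 = 4536

4536


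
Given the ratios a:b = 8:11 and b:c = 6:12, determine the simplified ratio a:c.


Given a:b = 8:11 and b:c = 6:12
Make b consistent. Multiply first ratio by 6: a:b = 48:66
Multiply second ratio by 11: b:c = 66:132
Now b = 66 in both, so a:b:c = 48:66:132
Therefore a:c = 48:132
Simplify by GCD: a:c = 4:11

4:11


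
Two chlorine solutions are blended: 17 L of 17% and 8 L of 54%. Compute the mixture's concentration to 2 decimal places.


Solute in mixture 1 = 17% of 17 L = 17*17/100 = 289/100 L
Solute in mixture 2 = 54% of 8 L = 8*54/100 = 108/25 L
Total solute = 289/100 + 108/25 = 721/100 L
Total volume = 17 + 8 = 25 L
Final concentration = 721/100/25 * 100 = 28.84%

28.84


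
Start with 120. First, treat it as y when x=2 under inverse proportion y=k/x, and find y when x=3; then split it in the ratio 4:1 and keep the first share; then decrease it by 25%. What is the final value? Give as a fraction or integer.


Start with 120.
Step 1: Inverse prop: k = (120)*2; new y = k/3 = 120*2/3 = 80
Step 2: Split 4:1, first share = 80 * 4/5 = 64
Step 3: Decrease by 25%: 64 * 75/100 = 48
Final result = 48

48


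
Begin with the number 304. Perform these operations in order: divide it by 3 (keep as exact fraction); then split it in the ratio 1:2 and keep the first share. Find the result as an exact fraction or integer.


Start with 304.
Step 1: Divide by 3: 304 / 3 = 304/3
Step 2: Split 1:2, first share = 304/3 * 1/3 = 304/9
Final result = 304/9

304/9


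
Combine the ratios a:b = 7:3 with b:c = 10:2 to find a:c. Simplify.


Given a:b = 7:3 and b:c = 10:2
Make b consistent. Multiply first ratio by 10: a:b = 70:30
Multiply second ratio by 3: b:c = 30:6
Now b = 30 in both, so a:b:c = 70:30:6
Therefore a:c = 70:6
Simplify by GCD: a:c = 35:3

35:3


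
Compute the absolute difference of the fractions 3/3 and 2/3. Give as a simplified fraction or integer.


Simplify: 3/3 = 1 and 2/3 = 2/3
Find common denominator: LCD = 3
Convert: 3/3 and 2/3
Difference = |3 - 2|/3 = 1/3
Simplified = 1/3

1/3


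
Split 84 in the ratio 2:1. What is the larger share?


Total parts = 2 + 1 = 3
Value per part = 84 / 3 = 28
First share = 2 * 28 = 56
Second share = 1 * 28 = 28
Larger share = 56

56


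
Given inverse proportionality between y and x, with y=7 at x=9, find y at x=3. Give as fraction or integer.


Inverse proportion: y = k/x
Find k: k = 9 * 7 = 63
Compute y at x=3: y = 63/3
y = 21

21


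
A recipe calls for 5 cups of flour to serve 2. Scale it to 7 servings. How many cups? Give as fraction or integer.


Original: 5 cups for 2 servings
Target servings = 7
Scaling factor = 7/2
New amount = 5 * 7/2
= 35/2
= 35/2 cups

35/2


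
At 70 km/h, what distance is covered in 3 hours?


Using distance = speed * time
Speed = 70 km/h
Time = 3 hours
Distance = 70 * 3
= 210 km

210


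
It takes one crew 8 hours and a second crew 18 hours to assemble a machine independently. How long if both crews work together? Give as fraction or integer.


Rate of A = 1/8 job per hour
Rate of B = 1/18 job per hour
Combined rate = 1/8 + 1/18
Find common denominator: (18 + 8)/(8*18) = 26/144
Combined rate = 13/72 job per hour
Time together = 1 / (13/72) = 72/13 hours

72/13


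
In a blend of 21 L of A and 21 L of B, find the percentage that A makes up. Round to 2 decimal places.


Volume of A = 21 L
Volume of B = 21 L
Total volume = 21 + 21 = 42 L
Percentage of A = (21/42) * 100
= 50.00%

50.00


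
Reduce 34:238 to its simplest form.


Find GCD(34, 238)
GCD = 34
Divide both by 34: 34/34 = 1, 238/34 = 7
Simplified ratio = 1:7

1:7


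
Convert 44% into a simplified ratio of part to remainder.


Part = 44%, Remainder = 56%
Ratio = 44:56
GCD(44, 56) = 4
Simplify: 11:14 = 11:14

11:14


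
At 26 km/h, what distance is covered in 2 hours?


Using distance = speed * time
Speed = 26 km/h
Time = 2 hours
Distance = 26 * 2
= 52 km

52


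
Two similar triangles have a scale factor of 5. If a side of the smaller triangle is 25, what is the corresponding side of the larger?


Similar triangles have proportional sides
Scale factor = 5
Smaller side = 25
Corresponding larger side = 25 * 5
= 125

125


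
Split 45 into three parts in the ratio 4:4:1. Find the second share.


Ratio = 4:4:1
Total parts = 4 + 4 + 1 = 9
Value per part = 45 / 9 = 5
First share = 4 * 5 = 20
Middle share = 4 * 5 = 20
Third share = 1 * 5 = 5

20


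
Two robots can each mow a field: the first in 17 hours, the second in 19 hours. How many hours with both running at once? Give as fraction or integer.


Rate of A = 1/17 job per hour
Rate of B = 1/19 job per hour
Combined rate = 1/17 + 1/19
Find common denominator: (19 + 17)/(17*19) = 36/323
Combined rate = 36/323 job per hour
Time together = 1 / (36/323) = 323/36 hours

323/36


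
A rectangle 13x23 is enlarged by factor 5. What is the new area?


Original dimensions: 13 x 23
Enlargement factor = 5
New width = 13 * 5 = 65
New height = 23 * 5 = 115
New area = 65 * 115 = 7475

7475


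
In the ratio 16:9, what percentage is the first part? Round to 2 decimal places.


Total parts = 16 + 9 = 25
First part fraction = 16/25
Percentage = (16/25) * 100
= 0.64 * 100
= 64.00%

64.00


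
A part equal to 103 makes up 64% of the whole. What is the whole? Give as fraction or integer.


Given: 103 is 64% of the whole
Set up: 103 = 64/100 * whole
whole = 103 * 100 / 64
whole = 10300 / 64
whole = 2575/16

2575/16


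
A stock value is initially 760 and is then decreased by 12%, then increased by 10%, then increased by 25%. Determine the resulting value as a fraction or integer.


Start: 760
Step 1: decrease by 12% => multiply by 88/100
  760 * 88/100 = 3344/5
Step 2: increase by 10% => multiply by 110/100
  3344/5 * 110/100 = 18392/25
Step 3: increase by 25% => multiply by 125/100
  18392/25 * 125/100 = 4598/5
Final value = 4598/5

4598/5


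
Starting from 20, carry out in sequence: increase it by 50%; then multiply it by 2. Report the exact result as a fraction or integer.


Start with 20.
Step 1: Increase by 50%: 20 * 150/100 = 30
Step 2: Multiply by 2: 30 * 2 = 60
Final result = 60

60


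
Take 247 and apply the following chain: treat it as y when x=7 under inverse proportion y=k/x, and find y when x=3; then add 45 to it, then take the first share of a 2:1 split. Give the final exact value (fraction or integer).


Start with 247.
Step 1: Inverse prop: k = (247)*7; new y = k/3 = 247*7/3 = 1729/3
Step 2: Add 45: 1729/3+45=1864/3; split 2:1 first = 1864/3*2/3 = 3728/9
Final result = 3728/9

3728/9


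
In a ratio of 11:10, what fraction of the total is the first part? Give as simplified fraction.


Total parts = 11 + 10 = 21
First part fraction = 11/21
Simplify: 11/21 = 11/21

11/21


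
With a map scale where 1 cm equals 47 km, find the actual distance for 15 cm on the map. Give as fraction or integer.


Map scale: 1 cm = 47 km
Measured distance on map = 15 cm
Set up proportion: 15 * 47 / 1
= 705 / 1
= 705 km

705


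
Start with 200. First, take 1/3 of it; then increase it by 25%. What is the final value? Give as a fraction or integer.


Start with 200.
Step 1: Take 1/3: 200 * 1/3 = 200/3
Step 2: Increase by 25%: 200/3 * 125/100 = 250/3
Final result = 250/3

250/3


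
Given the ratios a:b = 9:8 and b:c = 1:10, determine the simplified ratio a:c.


Given a:b = 9:8 and b:c = 1:10
Make b consistent. Multiply first ratio by 1: a:b = 9:8
Multiply second ratio by 8: b:c = 8:80
Now b = 8 in both, so a:b:c = 9:8:80
Therefore a:c = 9:80
Simplify by GCD: a:c = 9:80

9:80


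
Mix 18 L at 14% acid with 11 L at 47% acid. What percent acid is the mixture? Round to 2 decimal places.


Solute in mixture 1 = 14% of 18 L = 18*14/100 = 63/25 L
Solute in mixture 2 = 47% of 11 L = 11*47/100 = 517/100 L
Total solute = 63/25 + 517/100 = 769/100 L
Total volume = 18 + 11 = 29 L
Final concentration = 769/100/29 * 100 = 26.52%

26.52


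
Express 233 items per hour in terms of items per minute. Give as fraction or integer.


Converting from per hour to per minute
Rate = 233 items per hour
Divide by 60: 233/60
= 233/60 items per minute

233/60


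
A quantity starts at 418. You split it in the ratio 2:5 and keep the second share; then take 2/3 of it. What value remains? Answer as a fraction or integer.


Start with 418.
Step 1: Split 2:5, second share = 418 * 5/7 = 2090/7
Step 2: Take 2/3: 2090/7 * 2/3 = 4180/21
Final result = 4180/21

4180/21


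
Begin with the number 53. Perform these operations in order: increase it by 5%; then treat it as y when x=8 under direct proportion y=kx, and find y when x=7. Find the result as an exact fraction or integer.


Start with 53.
Step 1: Increase by 5%: 53 * 105/100 = 1113/20
Step 2: Direct prop: k = (1113/20)/8; new y = k*7 = 1113/20*7/8 = 7791/160
Final result = 7791/160

7791/160


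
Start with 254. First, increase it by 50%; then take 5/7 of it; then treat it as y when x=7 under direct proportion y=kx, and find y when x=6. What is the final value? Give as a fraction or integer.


Start with 254.
Step 1: Increase by 50%: 254 * 150/100 = 381
Step 2: Take 5/7: 381 * 5/7 = 1905/7
Step 3: Direct prop: k = (1905/7)/7; new y = k*6 = 1905/7*6/7 = 11430/49
Final result = 11430/49

11430/49


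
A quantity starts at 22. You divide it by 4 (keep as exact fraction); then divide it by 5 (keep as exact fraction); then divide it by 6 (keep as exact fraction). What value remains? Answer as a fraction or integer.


Start with 22.
Step 1: Divide by 4: 22 / 4 = 11/2
Step 2: Divide by 5: 11/2 / 5 = 11/10
Step 3: Divide by 6: 11/10 / 6 = 11/60
Final result = 11/60

11/60


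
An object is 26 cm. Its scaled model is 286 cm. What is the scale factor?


Original length = 26 cm
Scaled length = 286 cm
Scale factor = 286 / 26
= 11

11


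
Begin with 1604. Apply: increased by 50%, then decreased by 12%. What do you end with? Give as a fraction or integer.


Start: 1604
Step 1: increase by 50% => multiply by 150/100
  1604 * 150/100 = 2406
Step 2: decrease by 12% => multiply by 88/100
  2406 * 88/100 = 52932/25
Final value = 52932/25

52932/25


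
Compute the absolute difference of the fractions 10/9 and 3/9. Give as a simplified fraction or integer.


Simplify: 10/9 = 10/9 and 3/9 = 1/3
Find common denominator: LCD = 9
Convert: 10/9 and 3/9
Difference = |10 - 3|/9 = 7/9
Simplified = 7/9

7/9


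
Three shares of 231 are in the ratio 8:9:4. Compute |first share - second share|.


Total parts = 8 + 9 + 4 = 21
Value per part = 231 / 21 = 11
Shares: 8*11=88, 9*11=99, 4*11=44
First share = 88, second share = 99
Difference = |88 - 99| = 11

11


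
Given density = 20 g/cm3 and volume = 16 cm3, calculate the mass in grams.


Using mass = density * volume
Density = 20 g/cm3
Volume = 16 cm3
Mass = 20 * 16
= 320 g

320


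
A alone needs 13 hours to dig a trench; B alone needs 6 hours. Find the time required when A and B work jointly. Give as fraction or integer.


Rate of A = 1/13 job per hour
Rate of B = 1/6 job per hour
Combined rate = 1/13 + 1/6
Find common denominator: (6 + 13)/(13*6) = 19/78
Combined rate = 19/78 job per hour
Time together = 1 / (19/78) = 78/19 hours

78/19


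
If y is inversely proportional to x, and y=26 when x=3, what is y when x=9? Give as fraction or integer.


Inverse proportion: y = k/x
Find k: k = 3 * 26 = 78
Compute y at x=9: y = 78/9
y = 26/3

26/3


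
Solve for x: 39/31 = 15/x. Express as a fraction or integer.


Setting up: 39/31 = 15/x
Cross multiply: 39 * x = 31 * 15
39x = 465
x = 465/39
x = 155/13

155/13


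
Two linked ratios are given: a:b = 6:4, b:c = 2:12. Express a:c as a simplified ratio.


Given a:b = 6:4 and b:c = 2:12
Make b consistent. Multiply first ratio by 2: a:b = 12:8
Multiply second ratio by 4: b:c = 8:48
Now b = 8 in both, so a:b:c = 12:8:48
Therefore a:c = 12:48
Simplify by GCD: a:c = 1:4

1:4


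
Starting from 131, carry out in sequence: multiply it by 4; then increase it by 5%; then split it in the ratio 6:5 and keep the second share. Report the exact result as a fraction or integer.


Start with 131.
Step 1: Multiply by 4: 131 * 4 = 524
Step 2: Increase by 5%: 524 * 105/100 = 2751/5
Step 3: Split 6:5, second share = 2751/5 * 5/11 = 2751/11
Final result = 2751/11

2751/11


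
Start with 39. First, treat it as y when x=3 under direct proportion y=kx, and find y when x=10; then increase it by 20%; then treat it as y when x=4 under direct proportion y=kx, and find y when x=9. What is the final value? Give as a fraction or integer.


Start with 39.
Step 1: Direct prop: k = (39)/3; new y = k*10 = 39*10/3 = 130
Step 2: Increase by 20%: 130 * 120/100 = 156
Step 3: Direct prop: k = (156)/4; new y = k*9 = 156*9/4 = 351
Final result = 351

351


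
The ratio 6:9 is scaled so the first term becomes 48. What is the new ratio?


Original ratio: 6:9
First term target: 48
Scale factor = 48 / 6 = 8
Multiply second term: 9 * 8 = 72
Equivalent ratio = 48:72

48:72


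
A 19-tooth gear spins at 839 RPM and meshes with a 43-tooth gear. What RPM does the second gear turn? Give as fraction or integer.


Gear ratio: teeth_A * RPM_A = teeth_B * RPM_B
19 * 839 = 43 * RPM_B
15941 = 43 * RPM_B
RPM_B = 15941 / 43
RPM_B = 15941/43

15941/43


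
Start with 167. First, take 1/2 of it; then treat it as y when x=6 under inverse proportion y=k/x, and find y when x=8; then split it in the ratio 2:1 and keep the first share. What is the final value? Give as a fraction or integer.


Start with 167.
Step 1: Take 1/2: 167 * 1/2 = 167/2
Step 2: Inverse prop: k = (167/2)*6; new y = k/8 = 167/2*6/8 = 501/8
Step 3: Split 2:1, first share = 501/8 * 2/3 = 167/4
Final result = 167/4

167/4


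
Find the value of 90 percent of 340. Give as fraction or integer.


Compute 90% of 340
Convert percentage: 90% = 90/100
Multiply: 340 * 90/100
= 30600/100
= 306

306


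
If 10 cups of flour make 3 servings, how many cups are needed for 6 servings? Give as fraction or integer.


Original: 10 cups for 3 servings
Target servings = 6
Scaling factor = 6/3
New amount = 10 * 6/3
= 60/3
= 20 cups

20


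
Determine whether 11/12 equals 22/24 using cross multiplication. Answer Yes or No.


Cross multiply to check 11/12 = 22/24
Left cross product: 11 * 24 = 264
Right cross product: 12 * 22 = 264
264 = 264
Equal, so proportions match => Yes

Yes


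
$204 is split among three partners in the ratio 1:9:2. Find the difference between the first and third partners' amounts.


Total parts = 1 + 9 + 2 = 12
Value per part = 204 / 12 = 17
Shares: 1*17=17, 9*17=153, 2*17=34
First share = 17, third share = 34
Difference = |17 - 34| = 17

17


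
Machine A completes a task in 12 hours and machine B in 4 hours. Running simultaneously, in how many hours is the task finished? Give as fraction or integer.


Rate of A = 1/12 job per hour
Rate of B = 1/4 job per hour
Combined rate = 1/12 + 1/4
Find common denominator: (4 + 12)/(12*4) = 16/48
Combined rate = 1/3 job per hour
Time together = 1 / (1/3) = 3 hours

3


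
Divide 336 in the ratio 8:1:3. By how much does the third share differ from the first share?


Total parts = 8 + 1 + 3 = 12
Value per part = 336 / 12 = 28
Shares: 8*28=224, 1*28=28, 3*28=84
Third share = 84, first share = 224
Difference = |84 - 224| = 140

140


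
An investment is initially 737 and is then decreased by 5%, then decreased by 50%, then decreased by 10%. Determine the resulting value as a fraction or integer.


Start: 737
Step 1: decrease by 5% => multiply by 95/100
  737 * 95/100 = 14003/20
Step 2: decrease by 50% => multiply by 50/100
  14003/20 * 50/100 = 14003/40
Step 3: decrease by 10% => multiply by 90/100
  14003/40 * 90/100 = 126027/400
Final value = 126027/400

126027/400


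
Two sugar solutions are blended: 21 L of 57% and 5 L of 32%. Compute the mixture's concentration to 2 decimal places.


Solute in mixture 1 = 57% of 21 L = 21*57/100 = 1197/100 L
Solute in mixture 2 = 32% of 5 L = 5*32/100 = 8/5 L
Total solute = 1197/100 + 8/5 = 1357/100 L
Total volume = 21 + 5 = 26 L
Final concentration = 1357/100/26 * 100 = 52.19%

52.19


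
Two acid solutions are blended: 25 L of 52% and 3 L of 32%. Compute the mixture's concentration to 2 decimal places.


Solute in mixture 1 = 52% of 25 L = 25*52/100 = 13 L
Solute in mixture 2 = 32% of 3 L = 3*32/100 = 24/25 L
Total solute = 13 + 24/25 = 349/25 L
Total volume = 25 + 3 = 28 L
Final concentration = 349/25/28 * 100 = 49.86%

49.86


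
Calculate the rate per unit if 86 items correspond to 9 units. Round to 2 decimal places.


Total items = 86
Number of units = 9
Unit rate = 86 / 9
= 9.56 items per unit

9.56


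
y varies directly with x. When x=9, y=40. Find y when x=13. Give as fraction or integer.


Direct proportion: y = kx
Find k: k = 40/9 = 40/9
Compute y at x=13: y = 40/9 * 13
y = 520/9

520/9


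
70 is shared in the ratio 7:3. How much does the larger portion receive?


Total parts = 7 + 3 = 10
Value per part = 70 / 10 = 7
First share = 7 * 7 = 49
Second share = 3 * 7 = 21
Larger share = 49

49


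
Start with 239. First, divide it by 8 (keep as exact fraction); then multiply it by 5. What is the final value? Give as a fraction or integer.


Start with 239.
Step 1: Divide by 8: 239 / 8 = 239/8
Step 2: Multiply by 5: 239/8 * 5 = 1195/8
Final result = 1195/8

1195/8


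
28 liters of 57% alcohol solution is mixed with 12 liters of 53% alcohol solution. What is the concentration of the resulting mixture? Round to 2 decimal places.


Solute in mixture 1 = 57% of 28 L = 28*57/100 = 399/25 L
Solute in mixture 2 = 53% of 12 L = 12*53/100 = 159/25 L
Total solute = 399/25 + 159/25 = 558/25 L
Total volume = 28 + 12 = 40 L
Final concentration = 558/25/40 * 100 = 55.80%

55.80


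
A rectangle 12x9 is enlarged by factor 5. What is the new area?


Original dimensions: 12 x 9
Enlargement factor = 5
New width = 12 * 5 = 60
New height = 9 * 5 = 45
New area = 60 * 45 = 2700

2700


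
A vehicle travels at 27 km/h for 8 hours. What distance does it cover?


Using distance = speed * time
Speed = 27 km/h
Time = 8 hours
Distance = 27 * 8
= 216 km

216


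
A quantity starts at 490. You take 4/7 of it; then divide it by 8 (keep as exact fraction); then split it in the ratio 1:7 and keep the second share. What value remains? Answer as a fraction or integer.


Start with 490.
Step 1: Take 4/7: 490 * 4/7 = 280
Step 2: Divide by 8: 280 / 8 = 35
Step 3: Split 1:7, second share = 35 * 7/8 = 245/8
Final result = 245/8

245/8


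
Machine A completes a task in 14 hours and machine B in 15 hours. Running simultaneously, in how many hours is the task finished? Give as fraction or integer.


Rate of A = 1/14 job per hour
Rate of B = 1/15 job per hour
Combined rate = 1/14 + 1/15
Find common denominator: (15 + 14)/(14*15) = 29/210
Combined rate = 29/210 job per hour
Time together = 1 / (29/210) = 210/29 hours

210/29


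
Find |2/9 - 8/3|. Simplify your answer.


Simplify: 2/9 = 2/9 and 8/3 = 8/3
Find common denominator: LCD = 9
Convert: 2/9 and 24/9
Difference = |2 - 24|/9 = 22/9
Simplified = 22/9

22/9


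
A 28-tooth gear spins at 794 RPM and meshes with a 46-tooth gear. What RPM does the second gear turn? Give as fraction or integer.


Gear ratio: teeth_A * RPM_A = teeth_B * RPM_B
28 * 794 = 46 * RPM_B
22232 = 46 * RPM_B
RPM_B = 22232 / 46
RPM_B = 11116/23

11116/23


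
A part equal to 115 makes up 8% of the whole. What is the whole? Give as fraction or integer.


Given: 115 is 8% of the whole
Set up: 115 = 8/100 * whole
whole = 115 * 100 / 8
whole = 11500 / 8
whole = 2875/2

2875/2


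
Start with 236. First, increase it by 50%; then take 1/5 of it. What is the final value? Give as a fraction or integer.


Start with 236.
Step 1: Increase by 50%: 236 * 150/100 = 354
Step 2: Take 1/5: 354 * 1/5 = 354/5
Final result = 354/5

354/5


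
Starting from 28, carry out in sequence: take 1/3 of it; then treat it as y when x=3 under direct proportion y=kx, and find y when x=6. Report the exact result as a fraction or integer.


Start with 28.
Step 1: Take 1/3: 28 * 1/3 = 28/3
Step 2: Direct prop: k = (28/3)/3; new y = k*6 = 28/3*6/3 = 56/3
Final result = 56/3

56/3


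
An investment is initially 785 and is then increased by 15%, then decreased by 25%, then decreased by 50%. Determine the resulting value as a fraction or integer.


Start: 785
Step 1: increase by 15% => multiply by 115/100
  785 * 115/100 = 3611/4
Step 2: decrease by 25% => multiply by 75/100
  3611/4 * 75/100 = 10833/16
Step 3: decrease by 50% => multiply by 50/100
  10833/16 * 50/100 = 10833/32
Final value = 10833/32

10833/32


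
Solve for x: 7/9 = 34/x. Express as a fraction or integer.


Setting up: 7/9 = 34/x
Cross multiply: 7 * x = 9 * 34
7x = 306
x = 306/7
x = 306/7

306/7


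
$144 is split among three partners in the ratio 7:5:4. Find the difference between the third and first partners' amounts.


Total parts = 7 + 5 + 4 = 16
Value per part = 144 / 16 = 9
Shares: 7*9=63, 5*9=45, 4*9=36
Third share = 36, first share = 63
Difference = |36 - 63| = 27

27


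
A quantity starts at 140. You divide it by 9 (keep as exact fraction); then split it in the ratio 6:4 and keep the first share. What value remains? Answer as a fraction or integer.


Start with 140.
Step 1: Divide by 9: 140 / 9 = 140/9
Step 2: Split 6:4, first share = 140/9 * 6/10 = 28/3
Final result = 28/3

28/3


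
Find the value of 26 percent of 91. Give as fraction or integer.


Compute 26% of 91
Convert percentage: 26% = 26/100
Multiply: 91 * 26/100
= 2366/100
= 1183/50

1183/50


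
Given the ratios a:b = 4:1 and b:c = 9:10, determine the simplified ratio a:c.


Given a:b = 4:1 and b:c = 9:10
Make b consistent. Multiply first ratio by 9: a:b = 36:9
Multiply second ratio by 1: b:c = 9:10
Now b = 9 in both, so a:b:c = 36:9:10
Therefore a:c = 36:10
Simplify by GCD: a:c = 18:5

18:5


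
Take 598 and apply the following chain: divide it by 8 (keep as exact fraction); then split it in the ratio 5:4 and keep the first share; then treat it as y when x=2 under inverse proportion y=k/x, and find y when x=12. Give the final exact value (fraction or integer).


Start with 598.
Step 1: Divide by 8: 598 / 8 = 299/4
Step 2: Split 5:4, first share = 299/4 * 5/9 = 1495/36
Step 3: Inverse prop: k = (1495/36)*2; new y = k/12 = 1495/36*2/12 = 1495/216
Final result = 1495/216

1495/216


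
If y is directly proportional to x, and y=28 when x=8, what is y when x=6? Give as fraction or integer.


Direct proportion: y = kx
Find k: k = 28/8 = 7/2
Compute y at x=6: y = 7/2 * 6
y = 21

21


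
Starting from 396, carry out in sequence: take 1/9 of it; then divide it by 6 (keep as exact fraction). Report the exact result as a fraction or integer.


Start with 396.
Step 1: Take 1/9: 396 * 1/9 = 44
Step 2: Divide by 6: 44 / 6 = 22/3
Final result = 22/3

22/3


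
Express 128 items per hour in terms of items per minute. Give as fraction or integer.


Converting from per hour to per minute
Rate = 128 items per hour
Divide by 60: 128/60
= 32/15 items per minute

32/15


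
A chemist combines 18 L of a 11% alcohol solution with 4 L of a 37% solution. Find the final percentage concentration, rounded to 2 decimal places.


Solute in mixture 1 = 11% of 18 L = 18*11/100 = 99/50 L
Solute in mixture 2 = 37% of 4 L = 4*37/100 = 37/25 L
Total solute = 99/50 + 37/25 = 173/50 L
Total volume = 18 + 4 = 22 L
Final concentration = 173/50/22 * 100 = 15.73%

15.73


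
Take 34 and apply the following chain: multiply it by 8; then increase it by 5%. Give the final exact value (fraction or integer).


Start with 34.
Step 1: Multiply by 8: 34 * 8 = 272
Step 2: Increase by 5%: 272 * 105/100 = 1428/5
Final result = 1428/5

1428/5


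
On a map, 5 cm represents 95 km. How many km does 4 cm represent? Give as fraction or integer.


Map scale: 5 cm = 95 km
Measured distance on map = 4 cm
Set up proportion: 4 * 95 / 5
= 380 / 5
= 76 km

76


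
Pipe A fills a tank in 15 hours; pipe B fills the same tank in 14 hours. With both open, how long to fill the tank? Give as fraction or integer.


Rate of A = 1/15 job per hour
Rate of B = 1/14 job per hour
Combined rate = 1/15 + 1/14
Find common denominator: (14 + 15)/(15*14) = 29/210
Combined rate = 29/210 job per hour
Time together = 1 / (29/210) = 210/29 hours

210/29


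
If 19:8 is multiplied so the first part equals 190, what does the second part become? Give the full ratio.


Original ratio: 19:8
First term target: 190
Scale factor = 190 / 19 = 10
Multiply second term: 8 * 10 = 80
Equivalent ratio = 190:80

190:80


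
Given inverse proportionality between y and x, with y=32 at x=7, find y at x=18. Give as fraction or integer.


Inverse proportion: y = k/x
Find k: k = 7 * 32 = 224
Compute y at x=18: y = 224/18
y = 112/9

112/9


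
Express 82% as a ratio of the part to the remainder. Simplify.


Part = 82%, Remainder = 18%
Ratio = 82:18
GCD(82, 18) = 2
Simplify: 41:9 = 41:9

41:9


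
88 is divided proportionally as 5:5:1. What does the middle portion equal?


Ratio = 5:5:1
Total parts = 5 + 5 + 1 = 11
Value per part = 88 / 11 = 8
First share = 5 * 8 = 40
Middle share = 5 * 8 = 40
Third share = 1 * 8 = 8

40


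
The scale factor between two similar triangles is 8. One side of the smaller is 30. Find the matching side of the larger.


Similar triangles have proportional sides
Scale factor = 8
Smaller side = 30
Corresponding larger side = 30 * 8
= 240

240


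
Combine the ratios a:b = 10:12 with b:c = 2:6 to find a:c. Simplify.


Given a:b = 10:12 and b:c = 2:6
Make b consistent. Multiply first ratio by 2: a:b = 20:24
Multiply second ratio by 12: b:c = 24:72
Now b = 24 in both, so a:b:c = 20:24:72
Therefore a:c = 20:72
Simplify by GCD: a:c = 5:18

5:18


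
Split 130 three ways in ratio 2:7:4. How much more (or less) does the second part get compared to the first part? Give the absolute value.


Total parts = 2 + 7 + 4 = 13
Value per part = 130 / 13 = 10
Shares: 2*10=20, 7*10=70, 4*10=40
Second share = 70, first share = 20
Difference = |70 - 20| = 50

50


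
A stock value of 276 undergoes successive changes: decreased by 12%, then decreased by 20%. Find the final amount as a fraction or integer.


Start: 276
Step 1: decrease by 12% => multiply by 88/100
  276 * 88/100 = 6072/25
Step 2: decrease by 20% => multiply by 80/100
  6072/25 * 80/100 = 24288/125
Final value = 24288/125

24288/125


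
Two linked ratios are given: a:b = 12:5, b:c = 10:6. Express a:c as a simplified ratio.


Given a:b = 12:5 and b:c = 10:6
Make b consistent. Multiply first ratio by 10: a:b = 120:50
Multiply second ratio by 5: b:c = 50:30
Now b = 50 in both, so a:b:c = 120:50:30
Therefore a:c = 120:30
Simplify by GCD: a:c = 4:1

4:1


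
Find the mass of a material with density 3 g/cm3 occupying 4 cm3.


Using mass = density * volume
Density = 3 g/cm3
Volume = 4 cm3
Mass = 3 * 4
= 12 g

12


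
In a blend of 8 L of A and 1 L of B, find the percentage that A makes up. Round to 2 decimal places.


Volume of A = 8 L
Volume of B = 1 L
Total volume = 8 + 1 = 9 L
Percentage of A = (8/9) * 100
= 88.89%

88.89


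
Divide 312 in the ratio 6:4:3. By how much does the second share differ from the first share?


Total parts = 6 + 4 + 3 = 13
Value per part = 312 / 13 = 24
Shares: 6*24=144, 4*24=96, 3*24=72
Second share = 96, first share = 144
Difference = |96 - 144| = 48

48


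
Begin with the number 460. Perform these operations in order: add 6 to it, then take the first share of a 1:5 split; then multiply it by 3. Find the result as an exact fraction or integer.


Start with 460.
Step 1: Add 6: 460+6=466; split 1:5 first = 466*1/6 = 233/3
Step 2: Multiply by 3: 233/3 * 3 = 233
Final result = 233

233


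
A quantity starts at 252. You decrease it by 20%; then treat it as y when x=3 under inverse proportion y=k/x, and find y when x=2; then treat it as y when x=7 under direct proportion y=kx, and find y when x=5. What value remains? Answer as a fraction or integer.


Start with 252.
Step 1: Decrease by 20%: 252 * 80/100 = 1008/5
Step 2: Inverse prop: k = (1008/5)*3; new y = k/2 = 1008/5*3/2 = 1512/5
Step 3: Direct prop: k = (1512/5)/7; new y = k*5 = 1512/5*5/7 = 216
Final result = 216

216


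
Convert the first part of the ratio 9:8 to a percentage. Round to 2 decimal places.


Total parts = 9 + 8 = 17
First part fraction = 9/17
Percentage = (9/17) * 100
= 0.529412 * 100
= 52.94%

52.94


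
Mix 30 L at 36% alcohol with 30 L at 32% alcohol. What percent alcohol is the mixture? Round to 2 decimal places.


Solute in mixture 1 = 36% of 30 L = 30*36/100 = 54/5 L
Solute in mixture 2 = 32% of 30 L = 30*32/100 = 48/5 L
Total solute = 54/5 + 48/5 = 102/5 L
Total volume = 30 + 30 = 60 L
Final concentration = 102/5/60 * 100 = 34.00%

34.00


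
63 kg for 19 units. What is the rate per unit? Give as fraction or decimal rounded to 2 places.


Total kg = 63
Number of units = 19
Unit rate = 63 / 19
= 3.32 kg per unit

3.32


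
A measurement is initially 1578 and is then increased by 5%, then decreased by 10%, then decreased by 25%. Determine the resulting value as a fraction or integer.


Start: 1578
Step 1: increase by 5% => multiply by 105/100
  1578 * 105/100 = 16569/10
Step 2: decrease by 10% => multiply by 90/100
  16569/10 * 90/100 = 149121/100
Step 3: decrease by 25% => multiply by 75/100
  149121/100 * 75/100 = 447363/400
Final value = 447363/400

447363/400


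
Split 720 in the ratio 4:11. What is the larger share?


Total parts = 4 + 11 = 15
Value per part = 720 / 15 = 48
First share = 4 * 48 = 192
Second share = 11 * 48 = 528
Larger share = 528

528


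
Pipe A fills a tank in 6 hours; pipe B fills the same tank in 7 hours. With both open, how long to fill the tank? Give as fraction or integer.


Rate of A = 1/6 job per hour
Rate of B = 1/7 job per hour
Combined rate = 1/6 + 1/7
Find common denominator: (7 + 6)/(6*7) = 13/42
Combined rate = 13/42 job per hour
Time together = 1 / (13/42) = 42/13 hours

42/13


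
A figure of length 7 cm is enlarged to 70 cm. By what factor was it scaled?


Original length = 7 cm
Scaled length = 70 cm
Scale factor = 70 / 7
= 10

10


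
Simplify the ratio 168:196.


Find GCD(168, 196)
GCD = 28
Divide both by 28: 168/28 = 6, 196/28 = 7
Simplified ratio = 6:7

6:7


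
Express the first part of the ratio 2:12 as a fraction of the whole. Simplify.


Total parts = 2 + 12 = 14
First part fraction = 2/14
Simplify: 2/14 = 1/7

1/7


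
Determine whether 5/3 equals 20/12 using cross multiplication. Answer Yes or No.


Cross multiply to check 5/3 = 20/12
Left cross product: 5 * 12 = 60
Right cross product: 3 * 20 = 60
60 = 60
Equal, so proportions match => Yes

Yes


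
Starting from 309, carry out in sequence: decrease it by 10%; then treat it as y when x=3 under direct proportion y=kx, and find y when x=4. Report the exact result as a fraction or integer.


Start with 309.
Step 1: Decrease by 10%: 309 * 90/100 = 2781/10
Step 2: Direct prop: k = (2781/10)/3; new y = k*4 = 2781/10*4/3 = 1854/5
Final result = 1854/5

1854/5


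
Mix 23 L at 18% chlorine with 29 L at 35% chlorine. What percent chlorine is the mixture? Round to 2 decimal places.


Solute in mixture 1 = 18% of 23 L = 23*18/100 = 207/50 L
Solute in mixture 2 = 35% of 29 L = 29*35/100 = 203/20 L
Total solute = 207/50 + 203/20 = 1429/100 L
Total volume = 23 + 29 = 52 L
Final concentration = 1429/100/52 * 100 = 27.48%

27.48


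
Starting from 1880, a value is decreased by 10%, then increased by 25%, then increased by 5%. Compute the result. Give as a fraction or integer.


Start: 1880
Step 1: decrease by 10% => multiply by 90/100
  1880 * 90/100 = 1692
Step 2: increase by 25% => multiply by 125/100
  1692 * 125/100 = 2115
Step 3: increase by 5% => multiply by 105/100
  2115 * 105/100 = 8883/4
Final value = 8883/4

8883/4


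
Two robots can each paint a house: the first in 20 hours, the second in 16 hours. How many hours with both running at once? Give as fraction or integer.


Rate of A = 1/20 job per hour
Rate of B = 1/16 job per hour
Combined rate = 1/20 + 1/16
Find common denominator: (16 + 20)/(20*16) = 36/320
Combined rate = 9/80 job per hour
Time together = 1 / (9/80) = 80/9 hours

80/9


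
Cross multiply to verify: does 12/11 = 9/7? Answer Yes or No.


Cross multiply to check 12/11 = 9/7
Left cross product: 12 * 7 = 84
Right cross product: 11 * 9 = 99
84 != 99
Not equal, so proportions differ => No

No


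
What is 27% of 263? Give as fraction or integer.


Compute 27% of 263
Convert percentage: 27% = 27/100
Multiply: 263 * 27/100
= 7101/100
= 7101/100

7101/100


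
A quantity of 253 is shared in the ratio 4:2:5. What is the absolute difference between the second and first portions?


Total parts = 4 + 2 + 5 = 11
Value per part = 253 / 11 = 23
Shares: 4*23=92, 2*23=46, 5*23=115
Second share = 46, first share = 92
Difference = |46 - 92| = 46

46


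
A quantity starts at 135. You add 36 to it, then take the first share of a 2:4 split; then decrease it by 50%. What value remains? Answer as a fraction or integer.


Start with 135.
Step 1: Add 36: 135+36=171; split 2:4 first = 171*2/6 = 57
Step 2: Decrease by 50%: 57 * 50/100 = 57/2
Final result = 57/2

57/2


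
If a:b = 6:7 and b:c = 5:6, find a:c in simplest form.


Given a:b = 6:7 and b:c = 5:6
Make b consistent. Multiply first ratio by 5: a:b = 30:35
Multiply second ratio by 7: b:c = 35:42
Now b = 35 in both, so a:b:c = 30:35:42
Therefore a:c = 30:42
Simplify by GCD: a:c = 5:7

5:7
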